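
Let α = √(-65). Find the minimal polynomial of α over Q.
m_α(x) = x^2 + 65

α satisfies α^2 + 65 = 0, so x^2 + 65 annihilates α. Since d = -65 is squarefree and ≠ 1, it is not a perfect square in Q, so x^2 + 65 has no rational root and is therefore irreducible over Q (a degree-2 polynomial over a field is irreducible iff it has no root). Hence m_α(x) = x^2 + 65.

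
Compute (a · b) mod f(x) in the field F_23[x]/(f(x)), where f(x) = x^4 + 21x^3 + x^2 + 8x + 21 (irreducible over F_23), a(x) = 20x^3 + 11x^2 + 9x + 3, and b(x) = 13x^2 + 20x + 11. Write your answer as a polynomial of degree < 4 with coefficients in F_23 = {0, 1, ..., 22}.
a · b ≡ 8x^3 + 3x^2 + 18x + 20 (mod f(x))

Multiply in F_23[x]: a(x)·b(x) = (20x^3 + 11x^2 + 9x + 3)·(13x^2 + 20x + 11) = 7x^5 + 14x^4 + 5x^3 + 18x^2 + 21x + 10. This has degree ≥ 4, so divide by f(x) over F_23: 7x^5 + 14x^4 + 5x^3 + 18x^2 + 21x + 10 = (7x + 5)·(x^4 + 21x^3 + x^2 + 8x + 21) + (8x^3 + 3x^2 + 18x + 20). Hence a·b ≡ 8x^3 + 3x^2 + 18x + 20 (mod f). (F_23[x]/(f) is a field with 23^4 = 279841 elements since f is irreducible of degree 4.)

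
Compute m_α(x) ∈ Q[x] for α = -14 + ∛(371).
m_α(x) = x^3 + 42x^2 + 588x + 2373

Set β = α + 14 = ∛(371), so β^3 = 371. Then (α + 14)^3 - 371 = 0, i.e. α is a root of g(x) = (x + 14)^3 - 371 = x^3 + 42x^2 + 588x + 2373. Since g(x) = h(x + 14) where h(x) = x^3 - 371, and h is irreducible over Q (because 371 is not a perfect cube, so h has no rational root, and a monic cubic with no rational root is irreducible), g is also irreducible (irreducibility is preserved under the substitution x → x + 14). Hence m_α(x) = x^3 + 42x^2 + 588x + 2373.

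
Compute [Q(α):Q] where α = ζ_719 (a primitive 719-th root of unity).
[Q(α):Q] = 718

The minimal polynomial of ζ_719 over Q is the 719-th cyclotomic polynomial Φ_719(x), which is irreducible over Q and has degree φ(719) = 718. Hence [Q(α):Q] = φ(719) = 718.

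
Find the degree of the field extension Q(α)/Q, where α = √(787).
[Q(α):Q] = 2

[Q(α):Q] equals the degree of the minimal polynomial of α. Here α^2 = 787 and x^2 - 787 is irreducible (d = 787 is squarefree, ≠ 1, hence not a square), so deg(m_α) = 2. Thus [Q(α):Q] = 2.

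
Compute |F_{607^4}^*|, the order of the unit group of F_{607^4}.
|F_{607^4}^*| = 135754665600

F_{607^4} has 607^4 = 135754665601 elements; its multiplicative group consists of all nonzero elements, so |F_{607^4}^*| = 135754665601 - 1 = 135754665600. (It is cyclic since any finite subgroup of the multiplicative group of a field is cyclic.)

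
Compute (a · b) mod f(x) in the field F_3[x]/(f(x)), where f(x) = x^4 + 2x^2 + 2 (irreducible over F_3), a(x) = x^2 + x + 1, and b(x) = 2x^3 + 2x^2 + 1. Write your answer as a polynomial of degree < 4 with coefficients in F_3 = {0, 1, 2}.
a · b ≡ x^2 + 2 (mod f(x))

Multiply in F_3[x]: a(x)·b(x) = (x^2 + x + 1)·(2x^3 + 2x^2 + 1) = 2x^5 + x^4 + x^3 + x + 1. This has degree ≥ 4, so divide by f(x) over F_3: 2x^5 + x^4 + x^3 + x + 1 = (2x + 1)·(x^4 + 2x^2 + 2) + (x^2 + 2). Hence a·b ≡ x^2 + 2 (mod f). (F_3[x]/(f) is a field with 3^4 = 81 elements since f is irreducible of degree 4.)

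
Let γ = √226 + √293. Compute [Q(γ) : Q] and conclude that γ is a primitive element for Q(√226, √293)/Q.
[Q(γ) : Q] = 4 (equivalently, Q(γ) = Q(√226, √293))

Obviously Q(γ) ⊆ Q(√226, √293), and [Q(√226, √293):Q] = 4 (since 226, 293 are distinct squarefree integers > 1 with 66218 not a perfect square). To show equality we compute the minimal polynomial of γ. From γ = √226 + √293: γ^2 = 226 + 2√(66218) + 293 = 519 + 2√(66218), so γ^2 - 519 = 2√(66218); squaring, (γ^2 - 519)^2 = 4·66218, i.e. γ^4 - 1038γ^2 + 269361 - 264872 = 0, i.e. γ^4 - 1038γ^2 + 4489 = 0. So γ is a root of x^4 - 1038x^2 + 4489. This polynomial is irreducible over Q: it has no rational root (each ±√226 ± √293 is irrational), and any factorization into two quadratics over Q would force √(66218) ∈ Q (pairing opposite roots) or √226, √293 ∈ Q (other pairings), all impossible. Hence [Q(γ):Q] = 4 = [Q(√226, √293):Q], so Q(γ) = Q(√226, √293).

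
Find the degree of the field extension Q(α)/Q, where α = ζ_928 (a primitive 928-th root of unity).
[Q(α):Q] = 448

The minimal polynomial of ζ_928 over Q is the 928-th cyclotomic polynomial Φ_928(x), which is irreducible over Q and has degree φ(928) = 448. Hence [Q(α):Q] = φ(928) = 448.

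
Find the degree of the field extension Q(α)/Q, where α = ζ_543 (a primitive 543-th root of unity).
[Q(α):Q] = 360

The minimal polynomial of ζ_543 over Q is the 543-th cyclotomic polynomial Φ_543(x), which is irreducible over Q and has degree φ(543) = 360. Hence [Q(α):Q] = φ(543) = 360.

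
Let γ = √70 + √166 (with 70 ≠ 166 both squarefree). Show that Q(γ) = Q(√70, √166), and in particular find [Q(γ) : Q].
[Q(γ) : Q] = 4 (equivalently, Q(γ) = Q(√70, √166))

Obviously Q(γ) ⊆ Q(√70, √166), and [Q(√70, √166):Q] = 4 (since 70, 166 are distinct squarefree integers > 1 with 11620 not a perfect square). To show equality we compute the minimal polynomial of γ. From γ = √70 + √166: γ^2 = 70 + 2√(11620) + 166 = 236 + 2√(11620), so γ^2 - 236 = 2√(11620); squaring, (γ^2 - 236)^2 = 4·11620, i.e. γ^4 - 472γ^2 + 55696 - 46480 = 0, i.e. γ^4 - 472γ^2 + 9216 = 0. So γ is a root of x^4 - 472x^2 + 9216. This polynomial is irreducible over Q: it has no rational root (each ±√70 ± √166 is irrational), and any factorization into two quadratics over Q would force √(11620) ∈ Q (pairing opposite roots) or √70, √166 ∈ Q (other pairings), all impossible. Hence [Q(γ):Q] = 4 = [Q(√70, √166):Q], so Q(γ) = Q(√70, √166).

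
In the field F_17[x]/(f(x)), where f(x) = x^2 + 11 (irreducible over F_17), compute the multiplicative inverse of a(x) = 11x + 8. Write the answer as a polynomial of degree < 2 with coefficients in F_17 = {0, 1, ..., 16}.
a(x)^(-1) ≡ 6x + 8 (mod f(x))

Since f is irreducible over F_17, F_17[x]/(f) is a field and a(x) ≠ 0 has an inverse. Apply the extended Euclidean algorithm to f(x) and a(x) in F_17[x]: f(x) = (14x + 13)·a(x) + (9). The last nonzero remainder is the constant 9 = gcd(f, a) in F_17. Back-substituting through the division chain expresses 9 = s(x)·a(x) + t(x)·f(x) with s(x) ≡ 3x + 4 (mod f), so (3x + 4)·a(x) ≡ 9 (mod f). Multiplying by 9^(-1) ≡ 2 in F_17 gives a(x)^(-1) ≡ 2·(3x + 4) ≡ 6x + 8 (mod f). Check: (11x + 8)·(6x + 8) = 15x^2 + 13 ≡ 1 (mod x^2 + 11).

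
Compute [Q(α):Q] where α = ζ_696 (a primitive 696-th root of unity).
[Q(α):Q] = 224

The minimal polynomial of ζ_696 over Q is the 696-th cyclotomic polynomial Φ_696(x), which is irreducible over Q and has degree φ(696) = 224. Hence [Q(α):Q] = φ(696) = 224.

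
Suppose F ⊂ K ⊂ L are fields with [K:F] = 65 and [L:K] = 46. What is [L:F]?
[L:F] = 2990

The tower law says that for any tower of field extensions F ⊂ K ⊂ L with finite degrees, [L:F] = [L:K] · [K:F]. Here this gives [L:F] = 46 · 65 = 2990.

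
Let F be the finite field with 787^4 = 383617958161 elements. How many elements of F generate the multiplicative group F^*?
There are φ(383617958160) = 100191436800 primitive elements

F_q^* is cyclic of order q - 1 = 383617958160. A cyclic group of order m has exactly φ(m) generators. Here m = 383617958160 = 2^4 · 3 · 5 · 131 · 197 · 241 · 257, so the number of primitive elements is φ(383617958160) = 100191436800.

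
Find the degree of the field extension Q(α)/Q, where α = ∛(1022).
[Q(α):Q] = 3

The minimal polynomial of α is x^3 - 1022, irreducible over Q since 1022 is not a perfect cube (so x^3 - 1022 has no rational root). Hence [Q(α):Q] = deg(m_α) = 3.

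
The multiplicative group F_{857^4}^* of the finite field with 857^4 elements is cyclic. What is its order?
|F_{857^4}^*| = 539415333600

F_{857^4} has 857^4 = 539415333601 elements; its multiplicative group consists of all nonzero elements, so |F_{857^4}^*| = 539415333601 - 1 = 539415333600. (It is cyclic since any finite subgroup of the multiplicative group of a field is cyclic.)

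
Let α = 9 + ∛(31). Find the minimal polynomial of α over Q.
m_α(x) = x^3 - 27x^2 + 243x - 760

Set β = α - 9 = ∛(31), so β^3 = 31. Then (α - 9)^3 - 31 = 0, i.e. α is a root of g(x) = (x - 9)^3 - 31 = x^3 - 27x^2 + 243x - 760. Since g(x) = h(x - 9) where h(x) = x^3 - 31, and h is irreducible over Q (because 31 is not a perfect cube, so h has no rational root, and a monic cubic with no rational root is irreducible), g is also irreducible (irreducibility is preserved under the substitution x → x - 9). Hence m_α(x) = x^3 - 27x^2 + 243x - 760.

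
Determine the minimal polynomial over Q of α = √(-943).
m_α(x) = x^2 + 943

α satisfies α^2 + 943 = 0, so x^2 + 943 annihilates α. Since d = -943 is squarefree and ≠ 1, it is not a perfect square in Q, so x^2 + 943 has no rational root and is therefore irreducible over Q (a degree-2 polynomial over a field is irreducible iff it has no root). Hence m_α(x) = x^2 + 943.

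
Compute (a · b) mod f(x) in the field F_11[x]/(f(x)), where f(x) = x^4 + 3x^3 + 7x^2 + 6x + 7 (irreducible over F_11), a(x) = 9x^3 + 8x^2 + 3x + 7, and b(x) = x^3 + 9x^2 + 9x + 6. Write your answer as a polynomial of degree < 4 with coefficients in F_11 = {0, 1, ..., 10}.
a · b ≡ 6x^3 + 2x^2 + 7x (mod f(x))

Multiply in F_11[x]: a(x)·b(x) = (9x^3 + 8x^2 + 3x + 7)·(x^3 + 9x^2 + 9x + 6) = 9x^6 + x^5 + 2x^4 + 6x^3 + 6x^2 + 4x + 9. This has degree ≥ 4, so divide by f(x) over F_11: 9x^6 + x^5 + 2x^4 + 6x^3 + 6x^2 + 4x + 9 = (9x^2 + 7x + 6)·(x^4 + 3x^3 + 7x^2 + 6x + 7) + (6x^3 + 2x^2 + 7x). Hence a·b ≡ 6x^3 + 2x^2 + 7x (mod f). (F_11[x]/(f) is a field with 11^4 = 14641 elements since f is irreducible of degree 4.)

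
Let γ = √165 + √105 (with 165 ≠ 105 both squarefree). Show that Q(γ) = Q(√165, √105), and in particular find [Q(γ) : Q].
[Q(γ) : Q] = 4 (equivalently, Q(γ) = Q(√165, √105))

Obviously Q(γ) ⊆ Q(√165, √105), and [Q(√165, √105):Q] = 4 (since 165, 105 are distinct squarefree integers > 1 with 17325 not a perfect square). To show equality we compute the minimal polynomial of γ. From γ = √165 + √105: γ^2 = 165 + 2√(17325) + 105 = 270 + 2√(17325), so γ^2 - 270 = 2√(17325); squaring, (γ^2 - 270)^2 = 4·17325, i.e. γ^4 - 540γ^2 + 72900 - 69300 = 0, i.e. γ^4 - 540γ^2 + 3600 = 0. So γ is a root of x^4 - 540x^2 + 3600. This polynomial is irreducible over Q: it has no rational root (each ±√165 ± √105 is irrational), and any factorization into two quadratics over Q would force √(17325) ∈ Q (pairing opposite roots) or √165, √105 ∈ Q (other pairings), all impossible. Hence [Q(γ):Q] = 4 = [Q(√165, √105):Q], so Q(γ) = Q(√165, √105).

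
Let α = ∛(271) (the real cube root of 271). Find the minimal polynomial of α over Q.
m_α(x) = x^3 - 271

α satisfies α^3 = 271, so x^3 - 271 annihilates α. By the rational root test, a rational root p/q (in lowest terms) of x^3 - 271 would satisfy p^3 = 271 q^3, forcing q = 1 and p^3 = 271; but 271 is not a perfect cube, contradiction. A monic cubic over Q with no rational root is irreducible (any nontrivial factorization would include a linear factor). Hence x^3 - 271 is the minimal polynomial of α, and in particular [Q(α):Q] = 3.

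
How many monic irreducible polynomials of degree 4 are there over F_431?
There are 8626740840 monic irreducible polynomials of degree 4 over F_431

Each element of F_{431^4} that lies in no proper subfield is a root of exactly one monic irreducible of degree 4 over F_431, and each such polynomial has 4 distinct roots in F_{431^4}. By Möbius inversion the count is N_431(4) = (1/4) Σ_{d|4} μ(4/d) · 431^d = (1/4)(μ(4)·431^1 + μ(2)·431^2 + μ(1)·431^4) = 34506963360/4 = 8626740840.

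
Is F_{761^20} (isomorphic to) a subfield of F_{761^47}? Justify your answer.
No: F_{761^20} is not a subfield of F_{761^47}

F_{p^m} embeds in F_{p^n} iff m | n. Here 20 ∤ 47 (since 47 = 2·20 + 7 with remainder 7 ≠ 0), so F_{761^20} is not a subfield of F_{761^47}. Equivalently: if it were, the tower law would give 20 = [F_{761^20}:F_761] dividing [F_{761^47}:F_761] = 47, contradiction.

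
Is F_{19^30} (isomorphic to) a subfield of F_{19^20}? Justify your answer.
No: F_{19^30} is not a subfield of F_{19^20}

F_{p^m} embeds in F_{p^n} iff m | n. Here 30 ∤ 20 (since 20 = 0·30 + 20 with remainder 20 ≠ 0), so F_{19^30} is not a subfield of F_{19^20}. Equivalently: if it were, the tower law would give 30 = [F_{19^30}:F_19] dividing [F_{19^20}:F_19] = 20, contradiction.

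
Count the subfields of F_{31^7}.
F_{31^7} has 2 subfields

The subfields of F_{p^n} are exactly the fields F_{p^d} for d | n (each is the fixed field of the unique index-d subgroup of Gal(F_{p^n}/F_p) ≅ Z/nZ). The divisors of n = 7 are {1, 7}, giving 2 subfields: F_{31^1}, F_{31^7}.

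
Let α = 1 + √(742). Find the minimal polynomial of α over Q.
m_α(x) = x^2 - 2x - 741

From α - 1 = √(742), squaring gives (α - 1)^2 = 742, i.e. α^2 - 2α + 1 = 742, so α^2 - 2α - 741 = 0. The discriminant of x^2 - 2x - 741 is (-2)^2 - 4·(-741) = 4 + 2964 = 2968, and 4·(742) is not a perfect square in Q since 742 is squarefree and ≠ 1. Hence x^2 - 2x - 741 is irreducible over Q and is the minimal polynomial of α.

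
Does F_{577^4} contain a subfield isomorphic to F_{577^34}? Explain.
No: F_{577^34} is not a subfield of F_{577^4}

F_{p^m} embeds in F_{p^n} iff m | n. Here 34 ∤ 4 (since 4 = 0·34 + 4 with remainder 4 ≠ 0), so F_{577^34} is not a subfield of F_{577^4}. Equivalently: if it were, the tower law would give 34 = [F_{577^34}:F_577] dividing [F_{577^4}:F_577] = 4, contradiction.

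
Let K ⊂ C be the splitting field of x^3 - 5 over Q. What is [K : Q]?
[K : Q] = 6

The roots of x^3 - 5 are ∛5, ω∛5, ω^2∛5 where ω = e^(2πi/3) is a primitive cube root of unity, so K = Q(∛5, ω). Now [Q(∛5):Q] = 3 (since 5 is not a perfect cube, x^3 - 5 is irreducible) and [Q(ω):Q] = 2. Both 2 and 3 divide [K:Q], and [K:Q] ≤ 3·2 = 6, so [K:Q] = 6. (Equivalently: Q(∛5) ⊂ R but ω ∉ R, so [K : Q(∛5)] = 2.)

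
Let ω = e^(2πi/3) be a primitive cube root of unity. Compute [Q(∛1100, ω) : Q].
[Q(∛1100, ω) : Q] = 6

[Q(∛1100):Q] = 3 (min poly x^3 - 1100, irreducible since 1100 is not a perfect cube). [Q(ω):Q] = 2 (min poly x^2 + x + 1). Since Q(∛1100) ⊂ R and ω ∉ R, we have ω ∉ Q(∛1100), so x^2 + x + 1 remains irreducible over Q(∛1100) and [Q(∛1100, ω) : Q(∛1100)] = 2. By the tower law, [Q(∛1100, ω) : Q] = 3 · 2 = 6. (In fact Q(∛1100, ω) is the splitting field of x^3 - 1100 over Q.)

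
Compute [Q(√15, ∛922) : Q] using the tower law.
[Q(√15, ∛922) : Q] = 6

Let L = Q(√15, ∛922). Since Q(√15) ⊂ L and [Q(√15):Q] = 2, the tower law gives 2 | [L:Q]. Likewise Q(∛922) ⊂ L with [Q(∛922):Q] = 3 (because 922 is not a perfect cube), so 3 | [L:Q]. As gcd(2,3) = 1, [L:Q] is divisible by 6. Conversely L is generated over Q by √15 and ∛922, so [L:Q] ≤ 2·3 = 6. Therefore [Q(√15, ∛922) : Q] = 6.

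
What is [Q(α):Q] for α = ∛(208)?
[Q(α):Q] = 3

The minimal polynomial of α is x^3 - 208, irreducible over Q since 208 is not a perfect cube (so x^3 - 208 has no rational root). Hence [Q(α):Q] = deg(m_α) = 3.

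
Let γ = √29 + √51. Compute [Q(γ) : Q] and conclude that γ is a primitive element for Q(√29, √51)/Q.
[Q(γ) : Q] = 4 (equivalently, Q(γ) = Q(√29, √51))

Obviously Q(γ) ⊆ Q(√29, √51), and [Q(√29, √51):Q] = 4 (since 29, 51 are distinct squarefree integers > 1 with 1479 not a perfect square). To show equality we compute the minimal polynomial of γ. From γ = √29 + √51: γ^2 = 29 + 2√(1479) + 51 = 80 + 2√(1479), so γ^2 - 80 = 2√(1479); squaring, (γ^2 - 80)^2 = 4·1479, i.e. γ^4 - 160γ^2 + 6400 - 5916 = 0, i.e. γ^4 - 160γ^2 + 484 = 0. So γ is a root of x^4 - 160x^2 + 484. This polynomial is irreducible over Q: it has no rational root (each ±√29 ± √51 is irrational), and any factorization into two quadratics over Q would force √(1479) ∈ Q (pairing opposite roots) or √29, √51 ∈ Q (other pairings), all impossible. Hence [Q(γ):Q] = 4 = [Q(√29, √51):Q], so Q(γ) = Q(√29, √51).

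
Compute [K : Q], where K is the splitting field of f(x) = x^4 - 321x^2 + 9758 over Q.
[K : Q] = 4

Solving the quadratic in x^2: x^2 = (321 ± √(321^2 - 4·9758))/2 = (321 ± √64009)/2 = (321 ± 253)/2, giving x^2 = 34 or x^2 = 287. So f(x) = (x^2 - 34)(x^2 - 287) and the roots of f are ±√34, ±√287. Hence the splitting field is K = Q(√34, √287). Since 34 and 287 are distinct squarefree integers > 1, their product 9758 is not a perfect square, so √287 ∉ Q(√34). By the tower law [K:Q] = [Q(√34,√287):Q(√34)] · [Q(√34):Q] = 2 · 2 = 4.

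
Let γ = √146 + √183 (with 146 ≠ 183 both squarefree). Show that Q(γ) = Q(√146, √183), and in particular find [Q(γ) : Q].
[Q(γ) : Q] = 4 (equivalently, Q(γ) = Q(√146, √183))

Obviously Q(γ) ⊆ Q(√146, √183), and [Q(√146, √183):Q] = 4 (since 146, 183 are distinct squarefree integers > 1 with 26718 not a perfect square). To show equality we compute the minimal polynomial of γ. From γ = √146 + √183: γ^2 = 146 + 2√(26718) + 183 = 329 + 2√(26718), so γ^2 - 329 = 2√(26718); squaring, (γ^2 - 329)^2 = 4·26718, i.e. γ^4 - 658γ^2 + 108241 - 106872 = 0, i.e. γ^4 - 658γ^2 + 1369 = 0. So γ is a root of x^4 - 658x^2 + 1369. This polynomial is irreducible over Q: it has no rational root (each ±√146 ± √183 is irrational), and any factorization into two quadratics over Q would force √(26718) ∈ Q (pairing opposite roots) or √146, √183 ∈ Q (other pairings), all impossible. Hence [Q(γ):Q] = 4 = [Q(√146, √183):Q], so Q(γ) = Q(√146, √183).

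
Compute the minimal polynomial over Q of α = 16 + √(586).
m_α(x) = x^2 - 32x - 330

From α - 16 = √(586), squaring gives (α - 16)^2 = 586, i.e. α^2 - 32α + 256 = 586, so α^2 - 32α - 330 = 0. The discriminant of x^2 - 32x - 330 is (-32)^2 - 4·(-330) = 1024 + 1320 = 2344, and 4·(586) is not a perfect square in Q since 586 is squarefree and ≠ 1. Hence x^2 - 32x - 330 is irreducible over Q and is the minimal polynomial of α.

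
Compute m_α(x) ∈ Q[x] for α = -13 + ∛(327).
m_α(x) = x^3 + 39x^2 + 507x + 1870

Set β = α + 13 = ∛(327), so β^3 = 327. Then (α + 13)^3 - 327 = 0, i.e. α is a root of g(x) = (x + 13)^3 - 327 = x^3 + 39x^2 + 507x + 1870. Since g(x) = h(x + 13) where h(x) = x^3 - 327, and h is irreducible over Q (because 327 is not a perfect cube, so h has no rational root, and a monic cubic with no rational root is irreducible), g is also irreducible (irreducibility is preserved under the substitution x → x + 13). Hence m_α(x) = x^3 + 39x^2 + 507x + 1870.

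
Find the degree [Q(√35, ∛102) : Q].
[Q(√35, ∛102) : Q] = 6

Let L = Q(√35, ∛102). Since Q(√35) ⊂ L and [Q(√35):Q] = 2, the tower law gives 2 | [L:Q]. Likewise Q(∛102) ⊂ L with [Q(∛102):Q] = 3 (because 102 is not a perfect cube), so 3 | [L:Q]. As gcd(2,3) = 1, [L:Q] is divisible by 6. Conversely L is generated over Q by √35 and ∛102, so [L:Q] ≤ 2·3 = 6. Therefore [Q(√35, ∛102) : Q] = 6.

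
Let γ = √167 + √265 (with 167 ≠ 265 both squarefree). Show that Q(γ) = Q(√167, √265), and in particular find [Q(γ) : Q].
[Q(γ) : Q] = 4 (equivalently, Q(γ) = Q(√167, √265))

Obviously Q(γ) ⊆ Q(√167, √265), and [Q(√167, √265):Q] = 4 (since 167, 265 are distinct squarefree integers > 1 with 44255 not a perfect square). To show equality we compute the minimal polynomial of γ. From γ = √167 + √265: γ^2 = 167 + 2√(44255) + 265 = 432 + 2√(44255), so γ^2 - 432 = 2√(44255); squaring, (γ^2 - 432)^2 = 4·44255, i.e. γ^4 - 864γ^2 + 186624 - 177020 = 0, i.e. γ^4 - 864γ^2 + 9604 = 0. So γ is a root of x^4 - 864x^2 + 9604. This polynomial is irreducible over Q: it has no rational root (each ±√167 ± √265 is irrational), and any factorization into two quadratics over Q would force √(44255) ∈ Q (pairing opposite roots) or √167, √265 ∈ Q (other pairings), all impossible. Hence [Q(γ):Q] = 4 = [Q(√167, √265):Q], so Q(γ) = Q(√167, √265).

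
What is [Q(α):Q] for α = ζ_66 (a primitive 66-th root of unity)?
[Q(α):Q] = 20

The minimal polynomial of ζ_66 over Q is the 66-th cyclotomic polynomial Φ_66(x), which is irreducible over Q and has degree φ(66) = 20. Hence [Q(α):Q] = φ(66) = 20.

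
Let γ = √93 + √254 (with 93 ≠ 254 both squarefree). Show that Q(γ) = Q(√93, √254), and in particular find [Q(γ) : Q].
[Q(γ) : Q] = 4 (equivalently, Q(γ) = Q(√93, √254))

Obviously Q(γ) ⊆ Q(√93, √254), and [Q(√93, √254):Q] = 4 (since 93, 254 are distinct squarefree integers > 1 with 23622 not a perfect square). To show equality we compute the minimal polynomial of γ. From γ = √93 + √254: γ^2 = 93 + 2√(23622) + 254 = 347 + 2√(23622), so γ^2 - 347 = 2√(23622); squaring, (γ^2 - 347)^2 = 4·23622, i.e. γ^4 - 694γ^2 + 120409 - 94488 = 0, i.e. γ^4 - 694γ^2 + 25921 = 0. So γ is a root of x^4 - 694x^2 + 25921. This polynomial is irreducible over Q: it has no rational root (each ±√93 ± √254 is irrational), and any factorization into two quadratics over Q would force √(23622) ∈ Q (pairing opposite roots) or √93, √254 ∈ Q (other pairings), all impossible. Hence [Q(γ):Q] = 4 = [Q(√93, √254):Q], so Q(γ) = Q(√93, √254).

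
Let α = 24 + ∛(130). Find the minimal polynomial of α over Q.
m_α(x) = x^3 - 72x^2 + 1728x - 13954

Set β = α - 24 = ∛(130), so β^3 = 130. Then (α - 24)^3 - 130 = 0, i.e. α is a root of g(x) = (x - 24)^3 - 130 = x^3 - 72x^2 + 1728x - 13954. Since g(x) = h(x - 24) where h(x) = x^3 - 130, and h is irreducible over Q (because 130 is not a perfect cube, so h has no rational root, and a monic cubic with no rational root is irreducible), g is also irreducible (irreducibility is preserved under the substitution x → x - 24). Hence m_α(x) = x^3 - 72x^2 + 1728x - 13954.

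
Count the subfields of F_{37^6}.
F_{37^6} has 4 subfields

The subfields of F_{p^n} are exactly the fields F_{p^d} for d | n (each is the fixed field of the unique index-d subgroup of Gal(F_{p^n}/F_p) ≅ Z/nZ). The divisors of n = 6 are {1, 2, 3, 6}, giving 4 subfields: F_{37^1}, F_{37^2}, F_{37^3}, F_{37^6}.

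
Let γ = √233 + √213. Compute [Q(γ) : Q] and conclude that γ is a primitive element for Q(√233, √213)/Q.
[Q(γ) : Q] = 4 (equivalently, Q(γ) = Q(√233, √213))

Obviously Q(γ) ⊆ Q(√233, √213), and [Q(√233, √213):Q] = 4 (since 233, 213 are distinct squarefree integers > 1 with 49629 not a perfect square). To show equality we compute the minimal polynomial of γ. From γ = √233 + √213: γ^2 = 233 + 2√(49629) + 213 = 446 + 2√(49629), so γ^2 - 446 = 2√(49629); squaring, (γ^2 - 446)^2 = 4·49629, i.e. γ^4 - 892γ^2 + 198916 - 198516 = 0, i.e. γ^4 - 892γ^2 + 400 = 0. So γ is a root of x^4 - 892x^2 + 400. This polynomial is irreducible over Q: it has no rational root (each ±√233 ± √213 is irrational), and any factorization into two quadratics over Q would force √(49629) ∈ Q (pairing opposite roots) or √233, √213 ∈ Q (other pairings), all impossible. Hence [Q(γ):Q] = 4 = [Q(√233, √213):Q], so Q(γ) = Q(√233, √213).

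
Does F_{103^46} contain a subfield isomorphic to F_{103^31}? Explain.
No: F_{103^31} is not a subfield of F_{103^46}

F_{p^m} embeds in F_{p^n} iff m | n. Here 31 ∤ 46 (since 46 = 1·31 + 15 with remainder 15 ≠ 0), so F_{103^31} is not a subfield of F_{103^46}. Equivalently: if it were, the tower law would give 31 = [F_{103^31}:F_103] dividing [F_{103^46}:F_103] = 46, contradiction.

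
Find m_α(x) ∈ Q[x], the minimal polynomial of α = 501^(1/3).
m_α(x) = x^3 - 501

α satisfies α^3 = 501, so x^3 - 501 annihilates α. By the rational root test, a rational root p/q (in lowest terms) of x^3 - 501 would satisfy p^3 = 501 q^3, forcing q = 1 and p^3 = 501; but 501 is not a perfect cube, contradiction. A monic cubic over Q with no rational root is irreducible (any nontrivial factorization would include a linear factor). Hence x^3 - 501 is the minimal polynomial of α, and in particular [Q(α):Q] = 3.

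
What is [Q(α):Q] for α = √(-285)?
[Q(α):Q] = 2

[Q(α):Q] equals the degree of the minimal polynomial of α. Here α^2 = -285 and x^2 + 285 is irreducible (d = -285 is squarefree, ≠ 1, hence not a square), so deg(m_α) = 2. Thus [Q(α):Q] = 2.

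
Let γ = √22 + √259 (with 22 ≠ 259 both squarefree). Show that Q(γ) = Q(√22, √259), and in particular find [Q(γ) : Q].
[Q(γ) : Q] = 4 (equivalently, Q(γ) = Q(√22, √259))

Obviously Q(γ) ⊆ Q(√22, √259), and [Q(√22, √259):Q] = 4 (since 22, 259 are distinct squarefree integers > 1 with 5698 not a perfect square). To show equality we compute the minimal polynomial of γ. From γ = √22 + √259: γ^2 = 22 + 2√(5698) + 259 = 281 + 2√(5698), so γ^2 - 281 = 2√(5698); squaring, (γ^2 - 281)^2 = 4·5698, i.e. γ^4 - 562γ^2 + 78961 - 22792 = 0, i.e. γ^4 - 562γ^2 + 56169 = 0. So γ is a root of x^4 - 562x^2 + 56169. This polynomial is irreducible over Q: it has no rational root (each ±√22 ± √259 is irrational), and any factorization into two quadratics over Q would force √(5698) ∈ Q (pairing opposite roots) or √22, √259 ∈ Q (other pairings), all impossible. Hence [Q(γ):Q] = 4 = [Q(√22, √259):Q], so Q(γ) = Q(√22, √259).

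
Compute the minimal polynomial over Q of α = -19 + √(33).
m_α(x) = x^2 + 38x + 328

From α + 19 = √(33), squaring gives (α + 19)^2 = 33, i.e. α^2 + 38α + 361 = 33, so α^2 + 38α + 328 = 0. The discriminant of x^2 + 38x + 328 is (38)^2 - 4·(328) = 1444 - 1312 = 132, and 4·(33) is not a perfect square in Q since 33 is squarefree and ≠ 1. Hence x^2 + 38x + 328 is irreducible over Q and is the minimal polynomial of α.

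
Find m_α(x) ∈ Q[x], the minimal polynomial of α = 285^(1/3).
m_α(x) = x^3 - 285

α satisfies α^3 = 285, so x^3 - 285 annihilates α. By the rational root test, a rational root p/q (in lowest terms) of x^3 - 285 would satisfy p^3 = 285 q^3, forcing q = 1 and p^3 = 285; but 285 is not a perfect cube, contradiction. A monic cubic over Q with no rational root is irreducible (any nontrivial factorization would include a linear factor). Hence x^3 - 285 is the minimal polynomial of α, and in particular [Q(α):Q] = 3.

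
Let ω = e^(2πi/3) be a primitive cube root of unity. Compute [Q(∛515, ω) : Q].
[Q(∛515, ω) : Q] = 6

[Q(∛515):Q] = 3 (min poly x^3 - 515, irreducible since 515 is not a perfect cube). [Q(ω):Q] = 2 (min poly x^2 + x + 1). Since Q(∛515) ⊂ R and ω ∉ R, we have ω ∉ Q(∛515), so x^2 + x + 1 remains irreducible over Q(∛515) and [Q(∛515, ω) : Q(∛515)] = 2. By the tower law, [Q(∛515, ω) : Q] = 3 · 2 = 6. (In fact Q(∛515, ω) is the splitting field of x^3 - 515 over Q.)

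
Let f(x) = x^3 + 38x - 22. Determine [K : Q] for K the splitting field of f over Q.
[K : Q] = 6

By the rational root test, any rational root of the monic integer polynomial f(x) = x^3 + 38x - 22 must be an integer dividing the constant term -22, i.e. one of ±{1, 2, 11, 22}. Evaluating: f(1) = 17, f(-1) = -61, f(2) = 62, f(-2) = -106, f(11) = 1727, f(-11) = -1771, f(22) = 11462, f(-22) = -11506; none is 0, so f has no rational root and is therefore irreducible over Q (a cubic with no linear factor over a field is irreducible). For an irreducible cubic, the Galois group is A_3 or S_3 according as the discriminant disc(f) = -4a^3 - 27b^2 = -4·(38)^3 - 27·(-22)^2 = -232556 is or is not a square in Q. Here disc(f) = -232556 is not a perfect square in Q, so the Galois group of f over Q is not contained in A_3 and must be all of S_3. The splitting field has degree |S_3| = 6 over Q, so [K : Q] = 6.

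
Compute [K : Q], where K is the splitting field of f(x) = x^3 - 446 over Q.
[K : Q] = 6

The roots of x^3 - 446 are ∛446, ω∛446, ω^2∛446 where ω = e^(2πi/3) is a primitive cube root of unity, so K = Q(∛446, ω). Now [Q(∛446):Q] = 3 (since 446 is not a perfect cube, x^3 - 446 is irreducible) and [Q(ω):Q] = 2. Both 2 and 3 divide [K:Q], and [K:Q] ≤ 3·2 = 6, so [K:Q] = 6. (Equivalently: Q(∛446) ⊂ R but ω ∉ R, so [K : Q(∛446)] = 2.)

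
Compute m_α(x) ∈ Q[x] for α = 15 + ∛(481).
m_α(x) = x^3 - 45x^2 + 675x - 3856

Set β = α - 15 = ∛(481), so β^3 = 481. Then (α - 15)^3 - 481 = 0, i.e. α is a root of g(x) = (x - 15)^3 - 481 = x^3 - 45x^2 + 675x - 3856. Since g(x) = h(x - 15) where h(x) = x^3 - 481, and h is irreducible over Q (because 481 is not a perfect cube, so h has no rational root, and a monic cubic with no rational root is irreducible), g is also irreducible (irreducibility is preserved under the substitution x → x - 15). Hence m_α(x) = x^3 - 45x^2 + 675x - 3856.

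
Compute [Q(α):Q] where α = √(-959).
[Q(α):Q] = 2

[Q(α):Q] equals the degree of the minimal polynomial of α. Here α^2 = -959 and x^2 + 959 is irreducible (d = -959 is squarefree, ≠ 1, hence not a square), so deg(m_α) = 2. Thus [Q(α):Q] = 2.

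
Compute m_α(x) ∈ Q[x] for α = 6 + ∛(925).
m_α(x) = x^3 - 18x^2 + 108x - 1141

Set β = α - 6 = ∛(925), so β^3 = 925. Then (α - 6)^3 - 925 = 0, i.e. α is a root of g(x) = (x - 6)^3 - 925 = x^3 - 18x^2 + 108x - 1141. Since g(x) = h(x - 6) where h(x) = x^3 - 925, and h is irreducible over Q (because 925 is not a perfect cube, so h has no rational root, and a monic cubic with no rational root is irreducible), g is also irreducible (irreducibility is preserved under the substitution x → x - 6). Hence m_α(x) = x^3 - 18x^2 + 108x - 1141.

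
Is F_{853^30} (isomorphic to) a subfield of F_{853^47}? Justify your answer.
No: F_{853^30} is not a subfield of F_{853^47}

F_{p^m} embeds in F_{p^n} iff m | n. Here 30 ∤ 47 (since 47 = 1·30 + 17 with remainder 17 ≠ 0), so F_{853^30} is not a subfield of F_{853^47}. Equivalently: if it were, the tower law would give 30 = [F_{853^30}:F_853] dividing [F_{853^47}:F_853] = 47, contradiction.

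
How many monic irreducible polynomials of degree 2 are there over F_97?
There are 4656 monic irreducible polynomials of degree 2 over F_97

Each element of F_{97^2} that lies in no proper subfield is a root of exactly one monic irreducible of degree 2 over F_97, and each such polynomial has 2 distinct roots in F_{97^2}. By Möbius inversion the count is N_97(2) = (1/2) Σ_{d|2} μ(2/d) · 97^d = (1/2)(μ(2)·97^1 + μ(1)·97^2) = 9312/2 = 4656.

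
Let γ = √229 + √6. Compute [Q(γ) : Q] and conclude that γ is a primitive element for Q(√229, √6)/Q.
[Q(γ) : Q] = 4 (equivalently, Q(γ) = Q(√229, √6))

Obviously Q(γ) ⊆ Q(√229, √6), and [Q(√229, √6):Q] = 4 (since 229, 6 are distinct squarefree integers > 1 with 1374 not a perfect square). To show equality we compute the minimal polynomial of γ. From γ = √229 + √6: γ^2 = 229 + 2√(1374) + 6 = 235 + 2√(1374), so γ^2 - 235 = 2√(1374); squaring, (γ^2 - 235)^2 = 4·1374, i.e. γ^4 - 470γ^2 + 55225 - 5496 = 0, i.e. γ^4 - 470γ^2 + 49729 = 0. So γ is a root of x^4 - 470x^2 + 49729. This polynomial is irreducible over Q: it has no rational root (each ±√229 ± √6 is irrational), and any factorization into two quadratics over Q would force √(1374) ∈ Q (pairing opposite roots) or √229, √6 ∈ Q (other pairings), all impossible. Hence [Q(γ):Q] = 4 = [Q(√229, √6):Q], so Q(γ) = Q(√229, √6).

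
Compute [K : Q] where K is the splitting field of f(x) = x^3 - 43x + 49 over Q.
[K : Q] = 6

By the rational root test, any rational root of the monic integer polynomial f(x) = x^3 - 43x + 49 must be an integer dividing the constant term 49, i.e. one of ±{1, 7, 49}. Evaluating: f(1) = 7, f(-1) = 91, f(7) = 91, f(-7) = 7, f(49) = 115591, f(-49) = -115493; none is 0, so f has no rational root and is therefore irreducible over Q (a cubic with no linear factor over a field is irreducible). For an irreducible cubic, the Galois group is A_3 or S_3 according as the discriminant disc(f) = -4a^3 - 27b^2 = -4·(-43)^3 - 27·(49)^2 = 253201 is or is not a square in Q. Here disc(f) = 253201 is not a perfect square in Q, so the Galois group of f over Q is not contained in A_3 and must be all of S_3. The splitting field has degree |S_3| = 6 over Q, so [K : Q] = 6.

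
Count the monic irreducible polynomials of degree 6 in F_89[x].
There are 82830096360 monic irreducible polynomials of degree 6 over F_89

Each element of F_{89^6} that lies in no proper subfield is a root of exactly one monic irreducible of degree 6 over F_89, and each such polynomial has 6 distinct roots in F_{89^6}. By Möbius inversion the count is N_89(6) = (1/6) Σ_{d|6} μ(6/d) · 89^d = (1/6)(μ(6)·89^1 + μ(3)·89^2 + μ(2)·89^3 + μ(1)·89^6) = 496980578160/6 = 82830096360.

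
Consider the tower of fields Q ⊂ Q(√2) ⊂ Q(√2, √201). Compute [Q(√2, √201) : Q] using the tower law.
[Q(√2, √201) : Q] = 4

[Q(√2):Q] = 2 (min poly x^2 - 2, irreducible since 2 is squarefree > 1). For the top step, suppose √201 ∈ Q(√2), say √201 = c + d√2 with c, d ∈ Q. Squaring: 201 = c^2 + 2d^2 + 2cd√2. Since √2 ∉ Q this forces 2cd = 0. If d = 0 then √201 = c ∈ Q, contradicting 201 squarefree > 1. If c = 0 then 201 = 2d^2, so 2·201 = (2d)^2 is a perfect square in Q — but 2·201 = 402 is not a perfect square (since 2 and 201 are distinct squarefree integers). Contradiction. Hence √201 ∉ Q(√2), so x^2 - 201 stays irreducible over Q(√2) and [Q(√2, √201) : Q(√2)] = 2. By the tower law, [Q(√2, √201) : Q] = 2 · 2 = 4.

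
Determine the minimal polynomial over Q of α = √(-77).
m_α(x) = x^2 + 77

α satisfies α^2 + 77 = 0, so x^2 + 77 annihilates α. Since d = -77 is squarefree and ≠ 1, it is not a perfect square in Q, so x^2 + 77 has no rational root and is therefore irreducible over Q (a degree-2 polynomial over a field is irreducible iff it has no root). Hence m_α(x) = x^2 + 77.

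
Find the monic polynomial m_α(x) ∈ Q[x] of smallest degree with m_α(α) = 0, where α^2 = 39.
m_α(x) = x^2 - 39

α satisfies α^2 - 39 = 0, so x^2 - 39 annihilates α. Since d = 39 is squarefree and ≠ 1, it is not a perfect square in Q, so x^2 - 39 has no rational root and is therefore irreducible over Q (a degree-2 polynomial over a field is irreducible iff it has no root). Hence m_α(x) = x^2 - 39.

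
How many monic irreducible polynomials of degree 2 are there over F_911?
There are 414505 monic irreducible polynomials of degree 2 over F_911

Each element of F_{911^2} that lies in no proper subfield is a root of exactly one monic irreducible of degree 2 over F_911, and each such polynomial has 2 distinct roots in F_{911^2}. By Möbius inversion the count is N_911(2) = (1/2) Σ_{d|2} μ(2/d) · 911^d = (1/2)(μ(2)·911^1 + μ(1)·911^2) = 829010/2 = 414505.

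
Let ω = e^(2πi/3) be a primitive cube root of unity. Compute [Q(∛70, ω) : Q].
[Q(∛70, ω) : Q] = 6

[Q(∛70):Q] = 3 (min poly x^3 - 70, irreducible since 70 is not a perfect cube). [Q(ω):Q] = 2 (min poly x^2 + x + 1). Since Q(∛70) ⊂ R and ω ∉ R, we have ω ∉ Q(∛70), so x^2 + x + 1 remains irreducible over Q(∛70) and [Q(∛70, ω) : Q(∛70)] = 2. By the tower law, [Q(∛70, ω) : Q] = 3 · 2 = 6. (In fact Q(∛70, ω) is the splitting field of x^3 - 70 over Q.)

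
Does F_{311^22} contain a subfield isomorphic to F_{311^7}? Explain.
No: F_{311^7} is not a subfield of F_{311^22}

F_{p^m} embeds in F_{p^n} iff m | n. Here 7 ∤ 22 (since 22 = 3·7 + 1 with remainder 1 ≠ 0), so F_{311^7} is not a subfield of F_{311^22}. Equivalently: if it were, the tower law would give 7 = [F_{311^7}:F_311] dividing [F_{311^22}:F_311] = 22, contradiction.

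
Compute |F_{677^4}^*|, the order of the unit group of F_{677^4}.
|F_{677^4}^*| = 210065472240

F_{677^4} has 677^4 = 210065472241 elements; its multiplicative group consists of all nonzero elements, so |F_{677^4}^*| = 210065472241 - 1 = 210065472240. (It is cyclic since any finite subgroup of the multiplicative group of a field is cyclic.)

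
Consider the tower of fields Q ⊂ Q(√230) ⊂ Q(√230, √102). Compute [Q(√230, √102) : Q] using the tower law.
[Q(√230, √102) : Q] = 4

[Q(√230):Q] = 2 (min poly x^2 - 230, irreducible since 230 is squarefree > 1). For the top step, suppose √102 ∈ Q(√230), say √102 = c + d√230 with c, d ∈ Q. Squaring: 102 = c^2 + 230d^2 + 2cd√230. Since √230 ∉ Q this forces 2cd = 0. If d = 0 then √102 = c ∈ Q, contradicting 102 squarefree > 1. If c = 0 then 102 = 230d^2, so 230·102 = (230d)^2 is a perfect square in Q — but 230·102 = 23460 is not a perfect square (since 230 and 102 are distinct squarefree integers). Contradiction. Hence √102 ∉ Q(√230), so x^2 - 102 stays irreducible over Q(√230) and [Q(√230, √102) : Q(√230)] = 2. By the tower law, [Q(√230, √102) : Q] = 2 · 2 = 4.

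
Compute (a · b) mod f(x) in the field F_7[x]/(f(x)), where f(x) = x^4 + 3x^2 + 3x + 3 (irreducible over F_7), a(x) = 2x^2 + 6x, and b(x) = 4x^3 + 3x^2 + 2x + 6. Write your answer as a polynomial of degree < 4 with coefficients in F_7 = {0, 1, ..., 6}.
a · b ≡ 5x^3 + x^2 + 6x + 1 (mod f(x))

Multiply in F_7[x]: a(x)·b(x) = (2x^2 + 6x)·(4x^3 + 3x^2 + 2x + 6) = x^5 + 2x^4 + x^3 + 3x^2 + x. This has degree ≥ 4, so divide by f(x) over F_7: x^5 + 2x^4 + x^3 + 3x^2 + x = (x + 2)·(x^4 + 3x^2 + 3x + 3) + (5x^3 + x^2 + 6x + 1). Hence a·b ≡ 5x^3 + x^2 + 6x + 1 (mod f). (F_7[x]/(f) is a field with 7^4 = 2401 elements since f is irreducible of degree 4.)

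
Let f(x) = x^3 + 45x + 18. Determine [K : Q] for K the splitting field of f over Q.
[K : Q] = 6

By the rational root test, any rational root of the monic integer polynomial f(x) = x^3 + 45x + 18 must be an integer dividing the constant term 18, i.e. one of ±{1, 2, 3, 6, 9, 18}. Evaluating: f(1) = 64, f(-1) = -28, f(2) = 116, f(-2) = -80, f(3) = 180, f(-3) = -144, f(6) = 504, f(-6) = -468, f(9) = 1152, f(-9) = -1116, f(18) = 6660, f(-18) = -6624; none is 0, so f has no rational root and is therefore irreducible over Q (a cubic with no linear factor over a field is irreducible). For an irreducible cubic, the Galois group is A_3 or S_3 according as the discriminant disc(f) = -4a^3 - 27b^2 = -4·(45)^3 - 27·(18)^2 = -373248 is or is not a square in Q. Here disc(f) = -373248 is not a perfect square in Q, so the Galois group of f over Q is not contained in A_3 and must be all of S_3. The splitting field has degree |S_3| = 6 over Q, so [K : Q] = 6.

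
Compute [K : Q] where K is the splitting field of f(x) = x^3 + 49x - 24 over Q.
[K : Q] = 6

By the rational root test, any rational root of the monic integer polynomial f(x) = x^3 + 49x - 24 must be an integer dividing the constant term -24, i.e. one of ±{1, 2, 3, 4, 6, 8, 12, 24}. Evaluating: f(1) = 26, f(-1) = -74, f(2) = 82, f(-2) = -130, f(3) = 150, f(-3) = -198, f(4) = 236, f(-4) = -284, f(6) = 486, f(-6) = -534, f(8) = 880, f(-8) = -928, f(12) = 2292, f(-12) = -2340, f(24) = 14976, f(-24) = -15024; none is 0, so f has no rational root and is therefore irreducible over Q (a cubic with no linear factor over a field is irreducible). For an irreducible cubic, the Galois group is A_3 or S_3 according as the discriminant disc(f) = -4a^3 - 27b^2 = -4·(49)^3 - 27·(-24)^2 = -486148 is or is not a square in Q. Here disc(f) = -486148 is not a perfect square in Q, so the Galois group of f over Q is not contained in A_3 and must be all of S_3. The splitting field has degree |S_3| = 6 over Q, so [K : Q] = 6.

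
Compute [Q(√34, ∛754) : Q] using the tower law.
[Q(√34, ∛754) : Q] = 6

Let L = Q(√34, ∛754). Since Q(√34) ⊂ L and [Q(√34):Q] = 2, the tower law gives 2 | [L:Q]. Likewise Q(∛754) ⊂ L with [Q(∛754):Q] = 3 (because 754 is not a perfect cube), so 3 | [L:Q]. As gcd(2,3) = 1, [L:Q] is divisible by 6. Conversely L is generated over Q by √34 and ∛754, so [L:Q] ≤ 2·3 = 6. Therefore [Q(√34, ∛754) : Q] = 6.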